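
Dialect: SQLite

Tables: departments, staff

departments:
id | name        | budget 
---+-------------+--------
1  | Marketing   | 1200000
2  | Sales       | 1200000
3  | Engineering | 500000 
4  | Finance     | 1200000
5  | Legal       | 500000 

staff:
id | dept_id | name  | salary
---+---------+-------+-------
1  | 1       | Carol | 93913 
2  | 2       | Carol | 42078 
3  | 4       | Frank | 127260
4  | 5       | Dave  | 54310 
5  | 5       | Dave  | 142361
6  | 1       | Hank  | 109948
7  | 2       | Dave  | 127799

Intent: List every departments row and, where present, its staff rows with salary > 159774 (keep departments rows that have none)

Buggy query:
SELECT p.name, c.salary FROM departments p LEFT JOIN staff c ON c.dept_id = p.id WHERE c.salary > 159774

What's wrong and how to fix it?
Bug: Filtering c.salary in WHERE discards the NULL rows produced by LEFT JOIN, turning it into an inner join

Fix: Put 'c.salary > 159774' in the JOIN's ON clause instead of WHERE

Corrected query:
SELECT p.name, c.salary FROM departments p LEFT JOIN staff c ON c.dept_id = p.id AND c.salary > 159774

Result:
name        | salary
------------+-------
Marketing   | NULL  
Sales       | NULL  
Engineering | NULL  
Finance     | NULL  
Legal       | NULL  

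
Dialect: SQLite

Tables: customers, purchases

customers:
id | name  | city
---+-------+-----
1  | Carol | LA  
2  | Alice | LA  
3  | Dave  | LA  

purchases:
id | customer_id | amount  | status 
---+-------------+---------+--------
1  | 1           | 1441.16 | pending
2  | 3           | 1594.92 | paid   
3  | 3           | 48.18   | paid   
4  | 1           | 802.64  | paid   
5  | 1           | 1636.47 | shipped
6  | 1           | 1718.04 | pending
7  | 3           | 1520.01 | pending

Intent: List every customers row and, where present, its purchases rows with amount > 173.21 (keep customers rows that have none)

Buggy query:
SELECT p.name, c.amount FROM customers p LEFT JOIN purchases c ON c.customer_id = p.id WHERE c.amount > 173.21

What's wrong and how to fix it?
Bug: A WHERE condition on the right-hand table after LEFT JOIN drops unmatched parents

Fix: Put 'c.amount > 173.21' in the JOIN's ON clause instead of WHERE

Corrected query:
SELECT p.name, c.amount FROM customers p LEFT JOIN purchases c ON c.customer_id = p.id AND c.amount > 173.21

Result:
name  | amount 
------+--------
Carol | 802.64 
Carol | 1441.16
Carol | 1636.47
Carol | 1718.04
Alice | NULL   
Dave  | 1520.01
Dave  | 1594.92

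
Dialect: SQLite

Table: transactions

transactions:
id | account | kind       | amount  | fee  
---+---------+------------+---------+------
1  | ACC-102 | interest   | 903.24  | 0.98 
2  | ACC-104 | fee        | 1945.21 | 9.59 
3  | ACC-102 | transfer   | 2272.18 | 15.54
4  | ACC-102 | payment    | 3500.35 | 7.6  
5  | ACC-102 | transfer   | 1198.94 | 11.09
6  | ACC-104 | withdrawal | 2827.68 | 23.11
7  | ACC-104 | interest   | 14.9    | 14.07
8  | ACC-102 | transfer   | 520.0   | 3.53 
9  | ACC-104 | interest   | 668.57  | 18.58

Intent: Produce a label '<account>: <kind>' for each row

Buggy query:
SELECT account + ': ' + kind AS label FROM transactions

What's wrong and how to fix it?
Bug: '+' is numeric addition; on text columns SQLite converts them to 0 instead of concatenating

Fix: Replace + with || to concatenate text

Corrected query:
SELECT account || ': ' || kind AS label FROM transactions

Result:
label              
-------------------
ACC-102: interest  
ACC-104: fee       
ACC-102: transfer  
ACC-102: payment   
ACC-102: transfer  
ACC-104: withdrawal
ACC-104: interest  
ACC-102: transfer  
ACC-104: interest  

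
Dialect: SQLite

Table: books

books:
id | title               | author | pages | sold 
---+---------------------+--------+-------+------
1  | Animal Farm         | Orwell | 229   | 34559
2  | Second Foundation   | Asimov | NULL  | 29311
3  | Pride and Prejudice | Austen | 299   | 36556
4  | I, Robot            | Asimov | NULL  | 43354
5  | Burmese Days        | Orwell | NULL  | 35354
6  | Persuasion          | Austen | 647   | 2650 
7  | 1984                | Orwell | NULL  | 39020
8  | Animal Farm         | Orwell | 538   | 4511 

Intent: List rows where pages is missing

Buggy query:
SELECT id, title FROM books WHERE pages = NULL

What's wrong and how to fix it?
Bug: Comparing to NULL with '=' never matches; NULL = NULL is unknown, not true

Fix: Use IS NULL to test for NULL

Corrected query:
SELECT id, title FROM books WHERE pages IS NULL

Result:
id | title            
---+------------------
2  | Second Foundation
4  | I, Robot         
5  | Burmese Days     
7  | 1984             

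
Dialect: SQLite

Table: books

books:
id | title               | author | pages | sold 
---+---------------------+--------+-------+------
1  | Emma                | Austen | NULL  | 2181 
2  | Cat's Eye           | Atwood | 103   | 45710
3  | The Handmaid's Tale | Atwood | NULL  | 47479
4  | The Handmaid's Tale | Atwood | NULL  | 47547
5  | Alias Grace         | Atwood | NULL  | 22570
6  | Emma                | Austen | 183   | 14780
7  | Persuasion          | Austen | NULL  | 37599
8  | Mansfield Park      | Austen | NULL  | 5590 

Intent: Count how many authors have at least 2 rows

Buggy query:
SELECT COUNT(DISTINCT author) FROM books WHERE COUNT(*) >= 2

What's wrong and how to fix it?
Bug: COUNT(*) cannot appear in WHERE; the per-group count doesn't exist yet

Fix: Use a subquery that GROUPs and filters with HAVING, then count its rows

Corrected query:
SELECT COUNT(*) FROM (SELECT author FROM books GROUP BY author HAVING COUNT(*) >= 2)

Result:
COUNT(*)
--------
2       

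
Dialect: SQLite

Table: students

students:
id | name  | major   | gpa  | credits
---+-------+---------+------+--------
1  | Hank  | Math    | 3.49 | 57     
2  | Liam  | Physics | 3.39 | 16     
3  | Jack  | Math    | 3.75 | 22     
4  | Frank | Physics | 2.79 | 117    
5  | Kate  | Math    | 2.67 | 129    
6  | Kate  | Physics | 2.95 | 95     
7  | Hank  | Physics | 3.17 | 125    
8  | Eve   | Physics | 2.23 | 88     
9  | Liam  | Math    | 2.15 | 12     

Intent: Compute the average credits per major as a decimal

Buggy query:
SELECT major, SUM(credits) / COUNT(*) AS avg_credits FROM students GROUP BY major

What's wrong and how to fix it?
Bug: SUM(credits) and COUNT(*) are both integers; the division truncates the fractional part

Fix: Multiply by 1.0 (or CAST to REAL) to force floating-point division

Corrected query:
SELECT major, SUM(credits) * 1.0 / COUNT(*) AS avg_credits FROM students GROUP BY major

Result:
major   | avg_credits
--------+------------
Math    | 55         
Physics | 88.2       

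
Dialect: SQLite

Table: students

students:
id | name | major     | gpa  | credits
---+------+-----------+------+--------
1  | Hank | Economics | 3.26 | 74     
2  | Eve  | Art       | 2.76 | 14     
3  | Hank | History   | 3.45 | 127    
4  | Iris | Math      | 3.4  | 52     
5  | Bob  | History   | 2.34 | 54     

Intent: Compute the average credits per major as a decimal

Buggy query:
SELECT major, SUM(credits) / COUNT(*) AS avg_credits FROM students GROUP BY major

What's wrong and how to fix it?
Bug: SUM(credits) and COUNT(*) are both integers; the division truncates the fractional part

Fix: Multiply by 1.0 (or CAST to REAL) to force floating-point division

Corrected query:
SELECT major, SUM(credits) * 1.0 / COUNT(*) AS avg_credits FROM students GROUP BY major

Result:
major     | avg_credits
----------+------------
Art       | 14         
Economics | 74         
History   | 90.5       
Math      | 52         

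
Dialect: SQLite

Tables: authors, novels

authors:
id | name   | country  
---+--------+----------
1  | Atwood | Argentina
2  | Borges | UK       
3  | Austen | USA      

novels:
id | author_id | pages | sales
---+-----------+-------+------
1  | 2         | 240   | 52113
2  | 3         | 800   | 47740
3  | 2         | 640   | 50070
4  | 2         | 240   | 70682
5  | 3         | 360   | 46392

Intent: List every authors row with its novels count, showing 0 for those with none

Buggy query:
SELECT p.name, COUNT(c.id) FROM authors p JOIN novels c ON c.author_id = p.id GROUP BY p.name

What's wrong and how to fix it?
Bug: INNER JOIN drops authors rows that have no matching novels rows

Fix: Use LEFT JOIN so parents without children still appear (COUNT(c.id) gives 0)

Corrected query:
SELECT p.name, COUNT(c.id) FROM authors p LEFT JOIN novels c ON c.author_id = p.id GROUP BY p.name

Result:
name   | COUNT(c.id)
-------+------------
Atwood | 0          
Austen | 2          
Borges | 3          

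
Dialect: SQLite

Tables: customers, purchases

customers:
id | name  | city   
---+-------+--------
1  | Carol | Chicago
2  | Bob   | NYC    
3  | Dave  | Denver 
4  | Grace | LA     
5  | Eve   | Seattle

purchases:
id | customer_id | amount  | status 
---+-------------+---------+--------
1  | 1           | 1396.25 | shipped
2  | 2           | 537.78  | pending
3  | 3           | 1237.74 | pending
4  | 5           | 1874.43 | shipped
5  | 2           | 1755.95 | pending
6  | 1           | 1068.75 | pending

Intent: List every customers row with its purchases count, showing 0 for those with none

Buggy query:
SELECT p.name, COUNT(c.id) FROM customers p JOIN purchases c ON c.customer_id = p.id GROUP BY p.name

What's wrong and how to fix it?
Bug: An inner join excludes parents with zero children

Fix: Use LEFT JOIN so parents without children still appear (COUNT(c.id) gives 0)

Corrected query:
SELECT p.name, COUNT(c.id) FROM customers p LEFT JOIN purchases c ON c.customer_id = p.id GROUP BY p.name

Result:
name  | COUNT(c.id)
------+------------
Bob   | 2          
Carol | 2          
Dave  | 1          
Eve   | 1          
Grace | 0          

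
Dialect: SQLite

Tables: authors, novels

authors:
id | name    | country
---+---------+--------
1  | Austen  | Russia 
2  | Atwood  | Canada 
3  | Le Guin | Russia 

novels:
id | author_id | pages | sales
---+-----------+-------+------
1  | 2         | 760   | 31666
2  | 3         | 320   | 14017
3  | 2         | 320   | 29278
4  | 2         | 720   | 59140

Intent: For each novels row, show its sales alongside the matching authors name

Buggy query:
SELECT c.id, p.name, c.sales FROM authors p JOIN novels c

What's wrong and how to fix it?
Bug: JOIN with no ON clause produces a cartesian product; every novels row pairs with every authors row

Fix: Add ON c.author_id = p.id to the JOIN

Corrected query:
SELECT c.id, p.name, c.sales FROM authors p JOIN novels c ON c.author_id = p.id

Result:
id | name    | sales
---+---------+------
1  | Atwood  | 31666
2  | Le Guin | 14017
3  | Atwood  | 29278
4  | Atwood  | 59140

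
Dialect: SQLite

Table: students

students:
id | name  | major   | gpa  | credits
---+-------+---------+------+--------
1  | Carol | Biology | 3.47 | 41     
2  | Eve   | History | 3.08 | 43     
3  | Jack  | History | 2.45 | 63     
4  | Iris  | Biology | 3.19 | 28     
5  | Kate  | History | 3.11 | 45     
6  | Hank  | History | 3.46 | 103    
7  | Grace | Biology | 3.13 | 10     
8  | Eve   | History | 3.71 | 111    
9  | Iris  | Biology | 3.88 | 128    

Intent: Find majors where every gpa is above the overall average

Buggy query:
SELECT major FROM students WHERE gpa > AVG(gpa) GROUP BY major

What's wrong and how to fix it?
Bug: WHERE evaluates per row before aggregation, so AVG() is unavailable

Fix: Compute the overall average in a scalar subquery and compare each group's MIN against it in HAVING

Corrected query:
SELECT major FROM students GROUP BY major HAVING MIN(gpa) > (SELECT AVG(gpa) FROM students)

Result:
(no rows)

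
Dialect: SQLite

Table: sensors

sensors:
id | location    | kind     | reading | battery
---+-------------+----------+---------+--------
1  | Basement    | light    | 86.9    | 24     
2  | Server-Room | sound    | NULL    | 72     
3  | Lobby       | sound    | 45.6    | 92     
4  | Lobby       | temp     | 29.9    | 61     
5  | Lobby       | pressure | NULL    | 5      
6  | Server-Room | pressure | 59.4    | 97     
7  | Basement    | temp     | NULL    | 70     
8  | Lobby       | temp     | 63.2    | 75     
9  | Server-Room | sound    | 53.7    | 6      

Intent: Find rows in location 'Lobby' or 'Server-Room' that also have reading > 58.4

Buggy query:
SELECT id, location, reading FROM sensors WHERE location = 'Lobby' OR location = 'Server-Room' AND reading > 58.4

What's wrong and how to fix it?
Bug: Without parentheses, AND is evaluated before OR, so the reading filter only applies to the 'Server-Room' branch

Fix: Add parentheses around the OR so the AND applies to both alternatives

Corrected query:
SELECT id, location, reading FROM sensors WHERE (location = 'Lobby' OR location = 'Server-Room') AND reading > 58.4

Result:
id | location    | reading
---+-------------+--------
6  | Server-Room | 59.4   
8  | Lobby       | 63.2   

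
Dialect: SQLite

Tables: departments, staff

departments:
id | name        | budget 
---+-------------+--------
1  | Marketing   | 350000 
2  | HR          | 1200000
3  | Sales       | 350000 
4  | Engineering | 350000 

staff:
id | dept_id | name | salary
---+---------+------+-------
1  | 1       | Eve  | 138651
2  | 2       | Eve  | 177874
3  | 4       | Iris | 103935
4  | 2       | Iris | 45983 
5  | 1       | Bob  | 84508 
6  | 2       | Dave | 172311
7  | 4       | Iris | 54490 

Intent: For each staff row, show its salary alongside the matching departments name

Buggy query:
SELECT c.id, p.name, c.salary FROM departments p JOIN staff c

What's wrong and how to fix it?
Bug: JOIN with no ON clause produces a cartesian product; every staff row pairs with every departments row

Fix: Specify the join condition linking the foreign key to the parent id

Corrected query:
SELECT c.id, p.name, c.salary FROM departments p JOIN staff c ON c.dept_id = p.id

Result:
id | name        | salary
---+-------------+-------
1  | Marketing   | 138651
2  | HR          | 177874
3  | Engineering | 103935
4  | HR          | 45983 
5  | Marketing   | 84508 
6  | HR          | 172311
7  | Engineering | 54490 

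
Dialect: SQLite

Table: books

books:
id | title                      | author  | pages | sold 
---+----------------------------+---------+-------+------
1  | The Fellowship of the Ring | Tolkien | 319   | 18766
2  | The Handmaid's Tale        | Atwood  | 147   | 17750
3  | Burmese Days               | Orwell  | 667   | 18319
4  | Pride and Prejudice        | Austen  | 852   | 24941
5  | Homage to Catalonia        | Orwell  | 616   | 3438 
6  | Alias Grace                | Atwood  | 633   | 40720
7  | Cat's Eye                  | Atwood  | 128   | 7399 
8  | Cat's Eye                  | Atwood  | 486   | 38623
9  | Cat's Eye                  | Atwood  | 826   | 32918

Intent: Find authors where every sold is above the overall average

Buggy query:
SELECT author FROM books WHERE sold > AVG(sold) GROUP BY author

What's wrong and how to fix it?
Bug: WHERE evaluates per row before aggregation, so AVG() is unavailable

Fix: Use a subquery for AVG and a HAVING MIN(...) filter so the condition holds for every row in the group

Corrected query:
SELECT author FROM books GROUP BY author HAVING MIN(sold) > (SELECT AVG(sold) FROM books)

Result:
author
------
Austen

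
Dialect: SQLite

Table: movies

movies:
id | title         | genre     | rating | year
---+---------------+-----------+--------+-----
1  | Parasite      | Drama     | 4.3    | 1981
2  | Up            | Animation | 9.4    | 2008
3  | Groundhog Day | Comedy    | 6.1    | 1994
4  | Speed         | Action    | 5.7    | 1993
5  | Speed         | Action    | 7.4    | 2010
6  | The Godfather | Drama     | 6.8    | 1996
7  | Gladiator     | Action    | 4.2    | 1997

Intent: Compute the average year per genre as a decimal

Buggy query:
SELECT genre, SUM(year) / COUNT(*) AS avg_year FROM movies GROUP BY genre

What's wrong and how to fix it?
Bug: Both operands are integers, so '/' performs integer division and truncates

Fix: Multiply by 1.0 (or CAST to REAL) to force floating-point division

Corrected query:
SELECT genre, SUM(year) * 1.0 / COUNT(*) AS avg_year FROM movies GROUP BY genre

Result:
genre     | avg_year
----------+---------
Action    | 2000    
Animation | 2008    
Comedy    | 1994    
Drama     | 1988.5  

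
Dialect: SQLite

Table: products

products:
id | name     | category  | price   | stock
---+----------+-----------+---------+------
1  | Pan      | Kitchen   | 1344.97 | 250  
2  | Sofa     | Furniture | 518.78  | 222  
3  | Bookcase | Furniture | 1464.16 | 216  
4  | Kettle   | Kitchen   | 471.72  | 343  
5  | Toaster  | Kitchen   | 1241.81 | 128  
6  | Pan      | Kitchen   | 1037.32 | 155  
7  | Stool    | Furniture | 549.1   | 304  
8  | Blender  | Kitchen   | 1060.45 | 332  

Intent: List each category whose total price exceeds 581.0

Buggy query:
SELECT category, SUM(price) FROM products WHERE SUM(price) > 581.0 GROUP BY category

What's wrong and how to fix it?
Bug: SUM(price) is an aggregate, but WHERE filters rows before aggregation

Fix: Move the aggregate condition to a HAVING clause

Corrected query:
SELECT category, SUM(price) FROM products GROUP BY category HAVING SUM(price) > 581.0

Result:
category  | SUM(price)
----------+-----------
Furniture | 2532.04   
Kitchen   | 5156.27   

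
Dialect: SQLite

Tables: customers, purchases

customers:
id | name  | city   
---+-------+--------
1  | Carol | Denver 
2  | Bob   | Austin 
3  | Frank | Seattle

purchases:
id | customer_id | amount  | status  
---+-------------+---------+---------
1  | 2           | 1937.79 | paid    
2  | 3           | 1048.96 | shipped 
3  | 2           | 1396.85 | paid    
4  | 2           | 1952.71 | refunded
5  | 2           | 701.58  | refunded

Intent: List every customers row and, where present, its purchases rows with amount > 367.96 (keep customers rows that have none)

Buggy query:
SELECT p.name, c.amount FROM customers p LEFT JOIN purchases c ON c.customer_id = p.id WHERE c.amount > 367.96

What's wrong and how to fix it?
Bug: Filtering c.amount in WHERE discards the NULL rows produced by LEFT JOIN, turning it into an inner join

Fix: Put 'c.amount > 367.96' in the JOIN's ON clause instead of WHERE

Corrected query:
SELECT p.name, c.amount FROM customers p LEFT JOIN purchases c ON c.customer_id = p.id AND c.amount > 367.96

Result:
name  | amount 
------+--------
Carol | NULL   
Bob   | 701.58 
Bob   | 1396.85
Bob   | 1937.79
Bob   | 1952.71
Frank | 1048.96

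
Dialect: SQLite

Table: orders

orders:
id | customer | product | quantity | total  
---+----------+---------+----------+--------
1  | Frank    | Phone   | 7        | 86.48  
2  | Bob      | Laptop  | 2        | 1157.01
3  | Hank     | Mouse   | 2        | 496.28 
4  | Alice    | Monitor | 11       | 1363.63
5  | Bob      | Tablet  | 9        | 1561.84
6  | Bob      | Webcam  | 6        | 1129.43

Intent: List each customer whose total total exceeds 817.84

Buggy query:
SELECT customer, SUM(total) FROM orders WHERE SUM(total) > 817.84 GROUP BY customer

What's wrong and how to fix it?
Bug: SUM(total) is an aggregate, but WHERE filters rows before aggregation

Fix: Move the aggregate condition to a HAVING clause

Corrected query:
SELECT customer, SUM(total) FROM orders GROUP BY customer HAVING SUM(total) > 817.84

Result:
customer | SUM(total)
---------+-----------
Alice    | 1363.63   
Bob      | 3848.28   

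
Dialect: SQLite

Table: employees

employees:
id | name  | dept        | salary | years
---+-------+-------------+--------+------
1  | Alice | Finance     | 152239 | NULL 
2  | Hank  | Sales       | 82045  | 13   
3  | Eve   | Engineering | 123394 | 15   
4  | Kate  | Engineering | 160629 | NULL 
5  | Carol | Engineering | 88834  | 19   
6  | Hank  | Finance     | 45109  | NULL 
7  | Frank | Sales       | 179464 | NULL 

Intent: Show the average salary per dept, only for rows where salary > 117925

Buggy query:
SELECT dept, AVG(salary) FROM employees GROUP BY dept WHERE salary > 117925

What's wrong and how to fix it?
Bug: WHERE cannot follow GROUP BY

Fix: Move the WHERE clause before GROUP BY

Corrected query:
SELECT dept, AVG(salary) FROM employees WHERE salary > 117925 GROUP BY dept

Result:
dept        | AVG(salary)
------------+------------
Engineering | 142011.5   
Finance     | 152239     
Sales       | 179464     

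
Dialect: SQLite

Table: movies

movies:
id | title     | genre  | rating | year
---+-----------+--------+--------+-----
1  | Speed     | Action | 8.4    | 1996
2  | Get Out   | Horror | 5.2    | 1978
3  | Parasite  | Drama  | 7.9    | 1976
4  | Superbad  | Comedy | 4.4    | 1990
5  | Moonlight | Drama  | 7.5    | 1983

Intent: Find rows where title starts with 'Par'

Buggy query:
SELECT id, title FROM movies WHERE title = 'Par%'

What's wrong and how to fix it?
Bug: Wildcards only work with LIKE; '=' treats '%' as a literal character

Fix: Use LIKE for wildcard pattern matching

Corrected query:
SELECT id, title FROM movies WHERE title LIKE 'Par%'

Result:
id | title   
---+---------
3  | Parasite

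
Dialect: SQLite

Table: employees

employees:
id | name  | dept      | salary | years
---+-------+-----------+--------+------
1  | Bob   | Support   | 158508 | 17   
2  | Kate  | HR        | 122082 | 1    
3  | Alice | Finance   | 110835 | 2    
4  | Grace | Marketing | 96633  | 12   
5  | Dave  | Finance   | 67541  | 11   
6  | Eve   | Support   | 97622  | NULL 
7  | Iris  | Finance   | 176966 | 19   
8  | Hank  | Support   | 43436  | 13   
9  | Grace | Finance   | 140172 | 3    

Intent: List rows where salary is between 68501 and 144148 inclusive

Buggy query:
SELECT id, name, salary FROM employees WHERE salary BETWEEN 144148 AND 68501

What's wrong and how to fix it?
Bug: BETWEEN expects the lower bound first; with 144148 AND 68501 the range is empty

Fix: Write BETWEEN 68501 AND 144148

Corrected query:
SELECT id, name, salary FROM employees WHERE salary BETWEEN 68501 AND 144148

Result:
id | name  | salary
---+-------+-------
2  | Kate  | 122082
3  | Alice | 110835
4  | Grace | 96633 
6  | Eve   | 97622 
9  | Grace | 140172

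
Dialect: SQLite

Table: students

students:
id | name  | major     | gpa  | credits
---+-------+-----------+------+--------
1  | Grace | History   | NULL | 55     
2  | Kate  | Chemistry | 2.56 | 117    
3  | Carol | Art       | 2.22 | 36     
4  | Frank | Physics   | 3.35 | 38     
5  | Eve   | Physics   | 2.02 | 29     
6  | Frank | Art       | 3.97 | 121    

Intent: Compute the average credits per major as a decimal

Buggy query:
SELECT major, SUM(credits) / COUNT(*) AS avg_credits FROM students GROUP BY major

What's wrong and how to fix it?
Bug: SUM(credits) and COUNT(*) are both integers; the division truncates the fractional part

Fix: Multiply by 1.0 (or CAST to REAL) to force floating-point division

Corrected query:
SELECT major, SUM(credits) * 1.0 / COUNT(*) AS avg_credits FROM students GROUP BY major

Result:
major     | avg_credits
----------+------------
Art       | 78.5       
Chemistry | 117        
History   | 55         
Physics   | 33.5       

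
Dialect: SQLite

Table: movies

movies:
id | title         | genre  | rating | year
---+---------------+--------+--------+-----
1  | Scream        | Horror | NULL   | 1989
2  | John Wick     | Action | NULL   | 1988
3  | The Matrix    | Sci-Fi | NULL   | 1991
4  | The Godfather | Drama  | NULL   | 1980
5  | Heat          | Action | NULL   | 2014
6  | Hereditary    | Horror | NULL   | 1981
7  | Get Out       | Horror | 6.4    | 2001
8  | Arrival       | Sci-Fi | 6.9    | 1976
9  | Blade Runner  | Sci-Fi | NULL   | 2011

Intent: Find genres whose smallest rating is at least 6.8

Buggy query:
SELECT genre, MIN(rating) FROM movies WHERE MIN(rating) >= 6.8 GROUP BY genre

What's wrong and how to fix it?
Bug: MIN() in WHERE is a misuse of aggregate

Fix: Replace WHERE with HAVING after the GROUP BY

Corrected query:
SELECT genre, MIN(rating) FROM movies GROUP BY genre HAVING MIN(rating) >= 6.8

Result:
genre  | MIN(rating)
-------+------------
Sci-Fi | 6.9        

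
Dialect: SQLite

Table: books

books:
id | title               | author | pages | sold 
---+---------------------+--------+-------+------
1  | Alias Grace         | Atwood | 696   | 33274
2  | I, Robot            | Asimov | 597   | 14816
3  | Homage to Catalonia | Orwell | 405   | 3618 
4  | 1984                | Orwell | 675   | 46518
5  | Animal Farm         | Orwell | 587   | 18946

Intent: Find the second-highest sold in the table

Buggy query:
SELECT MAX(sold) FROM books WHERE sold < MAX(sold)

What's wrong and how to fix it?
Bug: MAX(sold) on the right of the comparison is an aggregate-in-WHERE error

Fix: Compute the overall MAX in a subquery, then take MAX of rows below it

Corrected query:
SELECT MAX(sold) FROM books WHERE sold < (SELECT MAX(sold) FROM books)

Result:
MAX(sold)
---------
33274    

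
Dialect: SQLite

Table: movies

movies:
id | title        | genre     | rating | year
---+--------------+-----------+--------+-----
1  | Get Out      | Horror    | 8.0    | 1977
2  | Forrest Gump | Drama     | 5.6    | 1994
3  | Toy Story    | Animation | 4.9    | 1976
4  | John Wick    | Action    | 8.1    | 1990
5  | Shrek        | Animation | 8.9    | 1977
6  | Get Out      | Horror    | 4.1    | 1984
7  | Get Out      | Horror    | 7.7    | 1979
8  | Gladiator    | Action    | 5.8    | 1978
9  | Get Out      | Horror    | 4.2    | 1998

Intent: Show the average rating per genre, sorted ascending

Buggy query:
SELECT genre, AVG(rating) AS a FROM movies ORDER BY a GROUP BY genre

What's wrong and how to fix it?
Bug: ORDER BY appears before GROUP BY; SQL clause order requires GROUP BY first

Fix: Move ORDER BY to the end, after GROUP BY

Corrected query:
SELECT genre, AVG(rating) AS a FROM movies GROUP BY genre ORDER BY a

Result:
genre     | a   
----------+-----
Drama     | 5.6 
Horror    | 6   
Animation | 6.9 
Action    | 6.95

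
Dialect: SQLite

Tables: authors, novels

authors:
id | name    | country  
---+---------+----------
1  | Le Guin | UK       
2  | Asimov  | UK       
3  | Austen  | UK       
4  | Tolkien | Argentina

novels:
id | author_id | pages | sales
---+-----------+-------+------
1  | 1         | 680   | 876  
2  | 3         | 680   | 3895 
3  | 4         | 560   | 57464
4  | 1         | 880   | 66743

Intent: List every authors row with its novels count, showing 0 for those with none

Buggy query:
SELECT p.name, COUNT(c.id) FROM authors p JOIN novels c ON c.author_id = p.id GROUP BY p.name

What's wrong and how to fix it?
Bug: INNER JOIN drops authors rows that have no matching novels rows

Fix: Use LEFT JOIN so parents without children still appear (COUNT(c.id) gives 0)

Corrected query:
SELECT p.name, COUNT(c.id) FROM authors p LEFT JOIN novels c ON c.author_id = p.id GROUP BY p.name

Result:
name    | COUNT(c.id)
--------+------------
Asimov  | 0          
Austen  | 1          
Le Guin | 2          
Tolkien | 1          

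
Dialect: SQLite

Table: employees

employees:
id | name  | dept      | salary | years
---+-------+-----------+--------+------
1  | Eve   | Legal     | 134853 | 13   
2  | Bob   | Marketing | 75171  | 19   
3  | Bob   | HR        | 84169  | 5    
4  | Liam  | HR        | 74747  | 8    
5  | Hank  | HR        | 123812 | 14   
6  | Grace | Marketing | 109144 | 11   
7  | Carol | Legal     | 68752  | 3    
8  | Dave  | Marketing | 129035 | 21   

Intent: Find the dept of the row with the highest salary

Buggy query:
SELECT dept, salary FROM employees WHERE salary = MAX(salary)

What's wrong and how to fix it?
Bug: WHERE is evaluated per row; an aggregate over the whole table isn't defined there

Fix: Wrap MAX in a scalar subquery so WHERE compares against a single value

Corrected query:
SELECT dept, salary FROM employees WHERE salary = (SELECT MAX(salary) FROM employees)

Result:
dept  | salary
------+-------
Legal | 134853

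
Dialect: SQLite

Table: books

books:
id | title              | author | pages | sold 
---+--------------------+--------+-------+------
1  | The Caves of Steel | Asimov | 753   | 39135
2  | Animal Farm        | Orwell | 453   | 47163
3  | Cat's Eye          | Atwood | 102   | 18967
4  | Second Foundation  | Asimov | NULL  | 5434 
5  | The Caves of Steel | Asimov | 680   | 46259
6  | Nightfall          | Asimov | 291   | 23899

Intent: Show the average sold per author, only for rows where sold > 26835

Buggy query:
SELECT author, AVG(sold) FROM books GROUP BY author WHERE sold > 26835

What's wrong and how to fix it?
Bug: WHERE cannot follow GROUP BY

Fix: Move the WHERE clause before GROUP BY

Corrected query:
SELECT author, AVG(sold) FROM books WHERE sold > 26835 GROUP BY author

Result:
author | AVG(sold)
-------+----------
Asimov | 42697    
Orwell | 47163    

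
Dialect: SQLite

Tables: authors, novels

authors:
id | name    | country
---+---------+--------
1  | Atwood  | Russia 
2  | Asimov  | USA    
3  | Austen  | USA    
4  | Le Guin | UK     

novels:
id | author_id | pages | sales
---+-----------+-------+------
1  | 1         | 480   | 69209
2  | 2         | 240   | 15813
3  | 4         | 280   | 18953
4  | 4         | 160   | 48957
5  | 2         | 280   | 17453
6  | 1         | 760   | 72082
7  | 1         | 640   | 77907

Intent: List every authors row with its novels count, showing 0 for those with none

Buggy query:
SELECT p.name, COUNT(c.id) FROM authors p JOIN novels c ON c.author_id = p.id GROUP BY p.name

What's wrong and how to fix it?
Bug: An inner join excludes parents with zero children

Fix: Switch to LEFT JOIN to retain unmatched parent rows

Corrected query:
SELECT p.name, COUNT(c.id) FROM authors p LEFT JOIN novels c ON c.author_id = p.id GROUP BY p.name

Result:
name    | COUNT(c.id)
--------+------------
Asimov  | 2          
Atwood  | 3          
Austen  | 0          
Le Guin | 2          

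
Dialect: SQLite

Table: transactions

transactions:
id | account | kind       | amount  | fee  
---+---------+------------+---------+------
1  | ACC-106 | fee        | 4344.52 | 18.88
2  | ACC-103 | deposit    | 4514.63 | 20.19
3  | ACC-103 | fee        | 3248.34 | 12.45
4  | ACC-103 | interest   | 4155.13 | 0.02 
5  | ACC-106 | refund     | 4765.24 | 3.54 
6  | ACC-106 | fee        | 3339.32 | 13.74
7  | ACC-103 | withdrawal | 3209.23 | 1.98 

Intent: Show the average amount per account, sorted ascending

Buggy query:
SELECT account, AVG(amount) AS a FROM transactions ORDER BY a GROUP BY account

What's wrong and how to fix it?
Bug: GROUP BY must precede ORDER BY

Fix: Reorder: SELECT … FROM … GROUP BY … ORDER BY …

Corrected query:
SELECT account, AVG(amount) AS a FROM transactions GROUP BY account ORDER BY a

Result:
account | a          
--------+------------
ACC-103 | 3781.8325  
ACC-106 | 4149.693333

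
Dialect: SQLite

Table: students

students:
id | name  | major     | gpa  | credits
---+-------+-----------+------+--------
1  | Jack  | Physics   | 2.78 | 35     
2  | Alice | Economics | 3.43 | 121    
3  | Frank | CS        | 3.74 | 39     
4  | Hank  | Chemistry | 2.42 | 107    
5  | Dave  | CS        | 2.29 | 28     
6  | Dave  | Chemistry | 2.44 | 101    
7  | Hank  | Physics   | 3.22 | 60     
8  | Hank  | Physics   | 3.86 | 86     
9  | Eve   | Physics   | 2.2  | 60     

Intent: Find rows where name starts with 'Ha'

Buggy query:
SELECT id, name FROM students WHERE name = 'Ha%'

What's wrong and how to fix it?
Bug: '=' compares the literal string including the % character; pattern matching needs LIKE

Fix: Replace '=' with LIKE so 'Ha%' is treated as a pattern

Corrected query:
SELECT id, name FROM students WHERE name LIKE 'Ha%'

Result:
id | name
---+-----
4  | Hank
7  | Hank
8  | Hank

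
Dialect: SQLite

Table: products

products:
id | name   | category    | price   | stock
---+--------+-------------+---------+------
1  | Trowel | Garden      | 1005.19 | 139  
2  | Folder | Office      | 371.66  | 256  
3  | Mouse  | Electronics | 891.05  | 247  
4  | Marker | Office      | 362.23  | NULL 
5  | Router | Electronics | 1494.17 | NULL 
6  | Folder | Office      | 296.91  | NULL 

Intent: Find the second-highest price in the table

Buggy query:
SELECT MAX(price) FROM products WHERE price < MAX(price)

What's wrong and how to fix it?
Bug: MAX(price) on the right of the comparison is an aggregate-in-WHERE error

Fix: Put the inner MAX in a scalar subquery

Corrected query:
SELECT MAX(price) FROM products WHERE price < (SELECT MAX(price) FROM products)

Result:
MAX(price)
----------
1005.19   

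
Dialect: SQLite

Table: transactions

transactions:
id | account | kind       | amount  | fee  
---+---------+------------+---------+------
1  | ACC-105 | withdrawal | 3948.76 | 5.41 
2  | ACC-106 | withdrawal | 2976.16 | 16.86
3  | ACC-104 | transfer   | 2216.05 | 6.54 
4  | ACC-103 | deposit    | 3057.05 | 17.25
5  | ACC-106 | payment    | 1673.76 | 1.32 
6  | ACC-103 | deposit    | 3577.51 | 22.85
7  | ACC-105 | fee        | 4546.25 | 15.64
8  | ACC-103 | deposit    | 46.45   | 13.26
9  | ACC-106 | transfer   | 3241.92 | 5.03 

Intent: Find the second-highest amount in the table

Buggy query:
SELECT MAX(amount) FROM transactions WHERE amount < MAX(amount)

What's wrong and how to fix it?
Bug: MAX(amount) on the right of the comparison is an aggregate-in-WHERE error

Fix: Put the inner MAX in a scalar subquery

Corrected query:
SELECT MAX(amount) FROM transactions WHERE amount < (SELECT MAX(amount) FROM transactions)

Result:
MAX(amount)
-----------
3948.76    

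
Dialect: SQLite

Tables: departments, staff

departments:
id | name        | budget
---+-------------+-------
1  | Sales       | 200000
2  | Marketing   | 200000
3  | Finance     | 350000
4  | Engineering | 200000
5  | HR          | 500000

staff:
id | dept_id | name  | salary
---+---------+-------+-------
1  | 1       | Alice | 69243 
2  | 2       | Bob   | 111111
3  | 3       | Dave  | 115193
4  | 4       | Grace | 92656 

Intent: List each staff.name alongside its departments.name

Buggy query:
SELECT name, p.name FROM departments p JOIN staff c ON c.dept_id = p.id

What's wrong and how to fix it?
Bug: 'name' exists in both joined tables, so the database can't tell which one is meant

Fix: Qualify the column with its table alias (c.name)

Corrected query:
SELECT c.name, p.name FROM departments p JOIN staff c ON c.dept_id = p.id

Result:
name  | name       
------+------------
Alice | Sales      
Bob   | Marketing  
Dave  | Finance    
Grace | Engineering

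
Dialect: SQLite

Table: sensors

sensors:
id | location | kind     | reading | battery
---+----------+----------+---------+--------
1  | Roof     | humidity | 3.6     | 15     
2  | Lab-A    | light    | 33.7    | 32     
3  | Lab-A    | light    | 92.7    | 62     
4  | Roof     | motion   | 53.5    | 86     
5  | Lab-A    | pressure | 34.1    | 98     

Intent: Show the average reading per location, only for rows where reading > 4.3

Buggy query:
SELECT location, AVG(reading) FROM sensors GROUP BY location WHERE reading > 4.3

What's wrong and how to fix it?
Bug: WHERE cannot follow GROUP BY

Fix: Move the WHERE clause before GROUP BY

Corrected query:
SELECT location, AVG(reading) FROM sensors WHERE reading > 4.3 GROUP BY location

Result:
location | AVG(reading)
---------+-------------
Lab-A    | 53.5        
Roof     | 53.5        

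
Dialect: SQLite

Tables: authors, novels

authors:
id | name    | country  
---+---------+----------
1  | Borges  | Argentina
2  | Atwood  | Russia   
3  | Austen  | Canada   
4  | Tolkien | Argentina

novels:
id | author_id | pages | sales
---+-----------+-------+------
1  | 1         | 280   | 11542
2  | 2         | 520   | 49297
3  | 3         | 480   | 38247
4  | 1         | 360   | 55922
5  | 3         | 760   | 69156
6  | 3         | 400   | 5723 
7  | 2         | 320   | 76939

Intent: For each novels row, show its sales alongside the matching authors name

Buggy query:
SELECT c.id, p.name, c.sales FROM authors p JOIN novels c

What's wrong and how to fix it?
Bug: JOIN with no ON clause produces a cartesian product; every novels row pairs with every authors row

Fix: Specify the join condition linking the foreign key to the parent id

Corrected query:
SELECT c.id, p.name, c.sales FROM authors p JOIN novels c ON c.author_id = p.id

Result:
id | name   | sales
---+--------+------
1  | Borges | 11542
2  | Atwood | 49297
3  | Austen | 38247
4  | Borges | 55922
5  | Austen | 69156
6  | Austen | 5723 
7  | Atwood | 76939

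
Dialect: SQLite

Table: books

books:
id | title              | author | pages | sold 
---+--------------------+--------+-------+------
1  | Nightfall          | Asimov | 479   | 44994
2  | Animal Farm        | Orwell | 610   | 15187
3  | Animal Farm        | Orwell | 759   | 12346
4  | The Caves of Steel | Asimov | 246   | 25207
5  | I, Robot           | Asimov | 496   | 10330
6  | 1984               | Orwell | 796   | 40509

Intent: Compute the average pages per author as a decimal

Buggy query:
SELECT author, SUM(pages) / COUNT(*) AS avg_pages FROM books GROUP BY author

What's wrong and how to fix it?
Bug: SUM(pages) and COUNT(*) are both integers; the division truncates the fractional part

Fix: Cast one side to REAL so the division keeps the fractional part

Corrected query:
SELECT author, SUM(pages) * 1.0 / COUNT(*) AS avg_pages FROM books GROUP BY author

Result:
author | avg_pages 
-------+-----------
Asimov | 407       
Orwell | 721.666667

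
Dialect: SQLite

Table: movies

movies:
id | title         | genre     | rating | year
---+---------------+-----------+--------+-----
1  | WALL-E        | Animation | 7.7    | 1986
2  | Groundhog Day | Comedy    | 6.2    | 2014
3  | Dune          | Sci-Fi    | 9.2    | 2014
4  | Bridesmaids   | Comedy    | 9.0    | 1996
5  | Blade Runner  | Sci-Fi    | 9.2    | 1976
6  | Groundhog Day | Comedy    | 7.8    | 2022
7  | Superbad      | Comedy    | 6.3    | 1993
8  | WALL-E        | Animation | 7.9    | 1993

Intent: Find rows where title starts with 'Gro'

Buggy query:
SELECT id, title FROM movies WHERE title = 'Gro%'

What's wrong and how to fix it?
Bug: Wildcards only work with LIKE; '=' treats '%' as a literal character

Fix: Use LIKE for wildcard pattern matching

Corrected query:
SELECT id, title FROM movies WHERE title LIKE 'Gro%'

Result:
id | title        
---+--------------
2  | Groundhog Day
6  | Groundhog Day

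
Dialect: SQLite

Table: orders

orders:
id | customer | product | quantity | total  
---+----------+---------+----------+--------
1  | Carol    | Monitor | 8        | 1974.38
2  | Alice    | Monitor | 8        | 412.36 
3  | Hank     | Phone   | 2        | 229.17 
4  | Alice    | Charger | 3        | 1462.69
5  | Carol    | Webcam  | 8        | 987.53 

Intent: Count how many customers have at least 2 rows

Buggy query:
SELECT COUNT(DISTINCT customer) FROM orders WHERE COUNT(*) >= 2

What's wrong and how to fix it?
Bug: COUNT(*) cannot appear in WHERE; the per-group count doesn't exist yet

Fix: Use a subquery that GROUPs and filters with HAVING, then count its rows

Corrected query:
SELECT COUNT(*) FROM (SELECT customer FROM orders GROUP BY customer HAVING COUNT(*) >= 2)

Result:
COUNT(*)
--------
2       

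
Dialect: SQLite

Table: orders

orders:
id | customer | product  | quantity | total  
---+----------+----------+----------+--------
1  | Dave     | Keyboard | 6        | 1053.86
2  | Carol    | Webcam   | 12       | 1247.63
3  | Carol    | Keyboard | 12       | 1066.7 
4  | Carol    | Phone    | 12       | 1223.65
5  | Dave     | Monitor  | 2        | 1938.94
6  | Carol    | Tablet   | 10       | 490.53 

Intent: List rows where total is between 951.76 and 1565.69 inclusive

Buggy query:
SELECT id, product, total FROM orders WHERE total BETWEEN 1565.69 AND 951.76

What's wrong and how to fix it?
Bug: BETWEEN expects the lower bound first; with 1565.69 AND 951.76 the range is empty

Fix: Write BETWEEN 951.76 AND 1565.69

Corrected query:
SELECT id, product, total FROM orders WHERE total BETWEEN 951.76 AND 1565.69

Result:
id | product  | total  
---+----------+--------
1  | Keyboard | 1053.86
2  | Webcam   | 1247.63
3  | Keyboard | 1066.7 
4  | Phone    | 1223.65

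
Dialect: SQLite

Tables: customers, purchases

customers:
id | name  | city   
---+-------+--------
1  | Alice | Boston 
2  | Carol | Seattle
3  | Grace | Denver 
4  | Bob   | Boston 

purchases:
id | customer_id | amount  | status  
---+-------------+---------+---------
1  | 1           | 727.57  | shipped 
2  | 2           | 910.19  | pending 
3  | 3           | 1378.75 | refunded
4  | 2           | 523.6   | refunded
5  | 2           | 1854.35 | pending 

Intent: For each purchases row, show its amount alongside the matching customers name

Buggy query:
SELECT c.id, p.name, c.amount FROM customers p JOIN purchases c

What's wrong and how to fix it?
Bug: JOIN with no ON clause produces a cartesian product; every purchases row pairs with every customers row

Fix: Specify the join condition linking the foreign key to the parent id

Corrected query:
SELECT c.id, p.name, c.amount FROM customers p JOIN purchases c ON c.customer_id = p.id

Result:
id | name  | amount 
---+-------+--------
1  | Alice | 727.57 
2  | Carol | 910.19 
3  | Grace | 1378.75
4  | Carol | 523.6  
5  | Carol | 1854.35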